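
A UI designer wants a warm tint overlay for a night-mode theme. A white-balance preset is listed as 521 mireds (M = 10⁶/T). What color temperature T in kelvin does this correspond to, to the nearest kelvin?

1919 K

T = 10⁶ / 521 = 1919.39 K → 1919 K.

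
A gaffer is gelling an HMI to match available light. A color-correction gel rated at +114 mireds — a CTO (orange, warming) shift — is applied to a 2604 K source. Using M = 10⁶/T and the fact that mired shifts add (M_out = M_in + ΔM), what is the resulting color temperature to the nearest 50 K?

2000 K

M_in = 10⁶/2604 = 384.02 mireds.
M_out = 384.02 + (+114) = 498.02 mireds.
T_out = 10⁶/498.02 = 2007.9 K → 2000 K.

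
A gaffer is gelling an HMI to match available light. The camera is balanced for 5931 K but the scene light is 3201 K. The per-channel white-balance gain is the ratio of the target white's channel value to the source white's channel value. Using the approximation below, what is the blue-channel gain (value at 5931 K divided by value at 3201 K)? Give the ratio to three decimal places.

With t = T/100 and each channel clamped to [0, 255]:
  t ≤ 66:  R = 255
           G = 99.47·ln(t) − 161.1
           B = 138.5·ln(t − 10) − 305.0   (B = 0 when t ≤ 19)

1.907

At 3201 K (t = 32.01):
  B = 138.5·ln(32.01 − 10) − 305.0 = 138.5·ln 22.01 − 305.0 = 138.5·3.0915 − 305.0 = 123.172.
At 5931 K (t = 59.31):
  B = 138.5·ln(59.31 − 10) − 305.0 = 138.5·ln 49.31 − 305.0 = 138.5·3.8981 − 305.0 = 234.891.
Gain = 234.891 / 123.172 = 1.9070 → 1.907.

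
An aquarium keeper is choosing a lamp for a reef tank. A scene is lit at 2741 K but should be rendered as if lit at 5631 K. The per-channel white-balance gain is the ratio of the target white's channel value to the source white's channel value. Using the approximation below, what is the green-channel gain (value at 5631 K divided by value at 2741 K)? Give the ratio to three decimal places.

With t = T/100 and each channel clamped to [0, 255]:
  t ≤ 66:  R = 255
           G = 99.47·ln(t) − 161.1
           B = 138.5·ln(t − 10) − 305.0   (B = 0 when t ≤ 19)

At 2741 K (t = 27.41):
  G = 99.47·ln 27.41 − 161.1 = 99.47·3.3109 − 161.1 = 168.236.
At 5631 K (t = 56.31):
  G = 99.47·ln 56.31 − 161.1 = 99.47·4.0309 − 161.1 = 239.851.
Gain = 239.851 / 168.236 = 1.4257 → 1.426.

1.426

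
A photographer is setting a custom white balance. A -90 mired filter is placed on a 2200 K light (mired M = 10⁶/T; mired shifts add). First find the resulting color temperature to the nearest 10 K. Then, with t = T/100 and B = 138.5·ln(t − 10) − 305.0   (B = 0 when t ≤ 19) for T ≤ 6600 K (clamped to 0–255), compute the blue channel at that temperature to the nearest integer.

91

M_in = 10⁶/2200 = 454.55; M_out = 454.55 + (-90) = 364.55.
T_out = 10⁶/364.55 = 2743.1 K → 2740 K; t = 27.4.
B = 138.5·ln(27.4 − 10) − 305.0 = 138.5·ln 17.4 − 305.0 = 138.5·2.8565 − 305.0 = 90.621.
Rounded: 91.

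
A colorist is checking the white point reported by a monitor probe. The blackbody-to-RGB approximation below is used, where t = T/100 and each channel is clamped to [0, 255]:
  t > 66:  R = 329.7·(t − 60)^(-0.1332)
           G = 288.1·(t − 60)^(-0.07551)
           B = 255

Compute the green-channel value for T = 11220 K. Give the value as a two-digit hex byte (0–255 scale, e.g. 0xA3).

t = 11220/100 = 112.2; the t > 66 branch applies.
G = 288.1·(112.2 − 60)^(-0.07551) = 288.1·52.2^(-0.07551) = 288.1·0.74182 = 213.718.
Rounded: 214; in hex, 0xD6.

0xD6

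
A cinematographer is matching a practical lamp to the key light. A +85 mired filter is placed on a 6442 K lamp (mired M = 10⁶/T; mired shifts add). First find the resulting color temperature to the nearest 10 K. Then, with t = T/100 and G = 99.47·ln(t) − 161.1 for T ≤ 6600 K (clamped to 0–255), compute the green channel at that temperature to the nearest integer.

M_in = 10⁶/6442 = 155.23; M_out = 155.23 + (+85) = 240.23.
T_out = 10⁶/240.23 = 4162.7 K → 4160 K; t = 41.6.
G = 99.47·ln 41.6 − 161.1 = 99.47·3.7281 − 161.1 = 209.734.
Rounded: 210.

210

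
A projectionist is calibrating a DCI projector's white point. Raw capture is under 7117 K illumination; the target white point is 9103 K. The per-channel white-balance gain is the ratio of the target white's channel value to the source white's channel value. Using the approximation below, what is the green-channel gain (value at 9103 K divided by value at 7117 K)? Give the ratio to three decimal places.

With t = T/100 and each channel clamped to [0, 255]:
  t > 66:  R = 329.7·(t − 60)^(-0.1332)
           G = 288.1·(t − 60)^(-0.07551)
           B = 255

0.926

At 7117 K (t = 71.17):
  G = 288.1·(71.17 − 60)^(-0.07551) = 288.1·11.17^(-0.07551) = 288.1·0.83342 = 240.107.
At 9103 K (t = 91.03):
  G = 288.1·(91.03 − 60)^(-0.07551) = 288.1·31.03^(-0.07551) = 288.1·0.77153 = 222.279.
Gain = 222.279 / 240.107 = 0.9258 → 0.926.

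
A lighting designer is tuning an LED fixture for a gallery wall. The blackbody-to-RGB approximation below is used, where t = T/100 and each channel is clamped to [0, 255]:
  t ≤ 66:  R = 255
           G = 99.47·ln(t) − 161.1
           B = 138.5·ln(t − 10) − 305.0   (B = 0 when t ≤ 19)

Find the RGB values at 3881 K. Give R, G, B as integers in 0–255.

t = 3881/100 = 38.81; the t ≤ 66 branch applies.
R = 255 by definition for t ≤ 66.
G = 99.47·ln 38.81 − 161.1 = 99.47·3.6587 − 161.1 = 202.829.
B = 138.5·ln(38.81 − 10) − 305.0 = 138.5·ln 28.81 − 305.0 = 138.5·3.3607 − 305.0 = 160.460.
Rounded: (255, 203, 160).

R=255, G=203, B=160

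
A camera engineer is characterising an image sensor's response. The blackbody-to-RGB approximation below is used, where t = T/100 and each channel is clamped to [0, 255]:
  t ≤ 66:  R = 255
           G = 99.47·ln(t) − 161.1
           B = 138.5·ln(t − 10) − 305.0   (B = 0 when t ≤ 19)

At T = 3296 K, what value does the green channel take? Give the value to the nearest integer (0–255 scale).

t = 3296/100 = 32.96; the t ≤ 66 branch applies.
G = 99.47·ln 32.96 − 161.1 = 99.47·3.4953 − 161.1 = 186.577.
Rounded: 187.

187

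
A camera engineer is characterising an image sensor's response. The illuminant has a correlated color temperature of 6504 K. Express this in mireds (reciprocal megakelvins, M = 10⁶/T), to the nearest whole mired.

154 mireds

M = 10⁶ / 6504 = 153.752 → 154 mireds.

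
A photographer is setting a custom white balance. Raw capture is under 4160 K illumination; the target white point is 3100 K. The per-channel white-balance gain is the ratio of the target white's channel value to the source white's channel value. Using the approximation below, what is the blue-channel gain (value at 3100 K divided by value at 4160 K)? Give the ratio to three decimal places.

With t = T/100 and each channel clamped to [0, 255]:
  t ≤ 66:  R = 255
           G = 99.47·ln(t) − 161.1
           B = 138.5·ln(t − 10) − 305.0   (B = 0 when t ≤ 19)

0.673

At 4160 K (t = 41.6):
  B = 138.5·ln(41.6 − 10) − 305.0 = 138.5·ln 31.6 − 305.0 = 138.5·3.4532 − 305.0 = 173.262.
At 3100 K (t = 31):
  B = 138.5·ln(31 − 10) − 305.0 = 138.5·ln 21 − 305.0 = 138.5·3.0445 − 305.0 = 116.666.
Gain = 116.666 / 173.262 = 0.6734 → 0.673.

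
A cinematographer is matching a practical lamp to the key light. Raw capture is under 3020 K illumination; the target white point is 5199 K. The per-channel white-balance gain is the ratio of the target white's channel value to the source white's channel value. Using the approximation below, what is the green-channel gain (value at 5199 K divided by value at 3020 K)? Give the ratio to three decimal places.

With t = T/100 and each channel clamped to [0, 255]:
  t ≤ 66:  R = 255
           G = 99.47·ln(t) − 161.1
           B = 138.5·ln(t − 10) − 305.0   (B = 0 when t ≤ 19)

At 3020 K (t = 30.2):
  G = 99.47·ln 30.2 − 161.1 = 99.47·3.4078 − 161.1 = 177.878.
At 5199 K (t = 51.99):
  G = 99.47·ln 51.99 − 161.1 = 99.47·3.9511 − 161.1 = 231.911.
Gain = 231.911 / 177.878 = 1.3038 → 1.304.

1.304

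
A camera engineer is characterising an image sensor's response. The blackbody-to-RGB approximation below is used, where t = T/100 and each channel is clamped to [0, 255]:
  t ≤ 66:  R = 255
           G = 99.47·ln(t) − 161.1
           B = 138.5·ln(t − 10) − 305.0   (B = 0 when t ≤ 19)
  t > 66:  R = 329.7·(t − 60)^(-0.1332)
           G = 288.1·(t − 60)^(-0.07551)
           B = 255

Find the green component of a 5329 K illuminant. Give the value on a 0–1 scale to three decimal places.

t = 5329/100 = 53.29; the t ≤ 66 branch applies.
G = 99.47·ln 53.29 − 161.1 = 99.47·3.9757 − 161.1 = 234.368.
On a 0–1 scale: 234.368/255 = 0.9191 → 0.919.

0.919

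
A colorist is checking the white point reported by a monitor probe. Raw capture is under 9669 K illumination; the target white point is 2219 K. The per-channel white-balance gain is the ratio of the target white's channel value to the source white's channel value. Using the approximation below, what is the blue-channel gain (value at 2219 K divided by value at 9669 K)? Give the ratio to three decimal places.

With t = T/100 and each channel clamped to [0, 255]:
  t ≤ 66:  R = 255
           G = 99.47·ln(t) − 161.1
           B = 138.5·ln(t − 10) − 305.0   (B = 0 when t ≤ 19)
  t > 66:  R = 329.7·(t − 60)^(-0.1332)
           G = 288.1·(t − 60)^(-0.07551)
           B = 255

At 9669 K (t = 96.69):
  B = 255 by definition for t > 66.
At 2219 K (t = 22.19):
  B = 138.5·ln(22.19 − 10) − 305.0 = 138.5·ln 12.19 − 305.0 = 138.5·2.5006 − 305.0 = 41.335.
Gain = 41.335 / 255.000 = 0.1621 → 0.162.

0.162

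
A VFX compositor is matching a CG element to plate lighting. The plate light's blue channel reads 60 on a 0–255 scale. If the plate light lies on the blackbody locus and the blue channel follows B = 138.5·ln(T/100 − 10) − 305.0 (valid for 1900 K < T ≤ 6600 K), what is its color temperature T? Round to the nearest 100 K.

2400 K

ln(t − 10) = (60 + 305.0) / 138.5 = 2.6354.
t − 10 = e^2.6354 = 13.949, so t = 23.949.
T = 100·t = 2395 K → 2400 K to the nearest 100 K.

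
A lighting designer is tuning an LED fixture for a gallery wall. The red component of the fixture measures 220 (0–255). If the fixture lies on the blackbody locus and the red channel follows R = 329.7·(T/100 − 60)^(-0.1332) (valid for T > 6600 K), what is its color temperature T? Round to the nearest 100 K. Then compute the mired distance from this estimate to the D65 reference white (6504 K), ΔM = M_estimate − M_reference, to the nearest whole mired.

(t − 60)^(-0.1332) = 220/329.7 = 0.66727.
t − 60 = 0.66727^(1/-0.1332) = 0.66727^(-7.508) = 20.847, so t = 80.847.
T = 100·t = 8085 K → 8100 K to the nearest 100 K.
M_estimate = 10⁶/8100 = 123.46; M_reference = 10⁶/6504 = 153.75.
ΔM = 123.46 − 153.75 = -30.29 → -30 mireds.

-30 mireds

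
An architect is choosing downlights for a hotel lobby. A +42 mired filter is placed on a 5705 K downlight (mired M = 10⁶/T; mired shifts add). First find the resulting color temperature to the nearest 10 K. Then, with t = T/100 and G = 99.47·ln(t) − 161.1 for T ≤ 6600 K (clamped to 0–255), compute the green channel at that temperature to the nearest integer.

220

M_in = 10⁶/5705 = 175.28; M_out = 175.28 + (+42) = 217.28.
T_out = 10⁶/217.28 = 4602.3 K → 4600 K; t = 46.
G = 99.47·ln 46 − 161.1 = 99.47·3.8286 − 161.1 = 219.735.
Rounded: 220.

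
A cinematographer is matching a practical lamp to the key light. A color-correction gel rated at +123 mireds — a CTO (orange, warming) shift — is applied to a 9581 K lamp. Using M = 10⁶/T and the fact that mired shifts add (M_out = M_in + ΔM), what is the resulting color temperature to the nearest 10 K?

4400 K

M_in = 10⁶/9581 = 104.37 mireds.
M_out = 104.37 + (+123) = 227.37 mireds.
T_out = 10⁶/227.37 = 4398.1 K → 4400 K.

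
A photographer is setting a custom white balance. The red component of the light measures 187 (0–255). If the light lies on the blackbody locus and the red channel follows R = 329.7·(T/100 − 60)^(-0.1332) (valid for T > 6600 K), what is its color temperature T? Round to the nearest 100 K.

(t − 60)^(-0.1332) = 187/329.7 = 0.56718.
t − 60 = 0.56718^(1/-0.1332) = 0.56718^(-7.508) = 70.620, so t = 130.620.
T = 100·t = 13062 K → 13100 K to the nearest 100 K.

13100 K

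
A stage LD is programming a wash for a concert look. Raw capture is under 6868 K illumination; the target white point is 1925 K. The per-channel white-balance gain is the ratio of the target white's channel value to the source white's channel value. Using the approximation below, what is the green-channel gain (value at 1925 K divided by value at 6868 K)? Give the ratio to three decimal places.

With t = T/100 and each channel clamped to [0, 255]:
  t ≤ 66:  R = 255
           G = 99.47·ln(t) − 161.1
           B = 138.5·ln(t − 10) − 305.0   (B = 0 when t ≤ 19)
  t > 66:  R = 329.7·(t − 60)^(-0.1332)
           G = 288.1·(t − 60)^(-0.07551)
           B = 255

0.544

At 6868 K (t = 68.68):
  G = 288.1·(68.68 − 60)^(-0.07551) = 288.1·8.68^(-0.07551) = 288.1·0.84944 = 244.723.
At 1925 K (t = 19.25):
  G = 99.47·ln 19.25 − 161.1 = 99.47·2.9575 − 161.1 = 133.084.
Gain = 133.084 / 244.723 = 0.5438 → 0.544.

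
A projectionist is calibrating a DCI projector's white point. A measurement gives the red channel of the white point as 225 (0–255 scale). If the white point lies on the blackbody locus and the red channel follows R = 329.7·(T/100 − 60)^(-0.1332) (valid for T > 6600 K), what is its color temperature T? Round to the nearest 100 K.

(t − 60)^(-0.1332) = 225/329.7 = 0.68244.
t − 60 = 0.68244^(1/-0.1332) = 0.68244^(-7.508) = 17.610, so t = 77.610.
T = 100·t = 7761 K → 7800 K to the nearest 100 K.

7800 K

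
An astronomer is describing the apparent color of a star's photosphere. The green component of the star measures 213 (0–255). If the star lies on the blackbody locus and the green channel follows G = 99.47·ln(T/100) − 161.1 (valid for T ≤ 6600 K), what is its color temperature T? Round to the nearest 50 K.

ln t = (213 + 161.1) / 99.47 = 3.7609.
t = e^3.7609 = 42.989.
T = 100·t = 4299 K → 4300 K to the nearest 50 K.

4300 K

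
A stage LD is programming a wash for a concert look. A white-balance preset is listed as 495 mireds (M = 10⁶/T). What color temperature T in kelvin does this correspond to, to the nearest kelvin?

2020 K

T = 10⁶ / 495 = 2020.20 K → 2020 K.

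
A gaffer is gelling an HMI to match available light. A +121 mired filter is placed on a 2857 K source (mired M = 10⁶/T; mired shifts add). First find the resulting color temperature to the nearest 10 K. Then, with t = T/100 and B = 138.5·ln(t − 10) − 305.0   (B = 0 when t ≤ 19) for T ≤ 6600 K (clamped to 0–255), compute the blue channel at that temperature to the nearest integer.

M_in = 10⁶/2857 = 350.02; M_out = 350.02 + (+121) = 471.02.
T_out = 10⁶/471.02 = 2123.1 K → 2120 K; t = 21.2.
B = 138.5·ln(21.2 − 10) − 305.0 = 138.5·ln 11.2 − 305.0 = 138.5·2.4159 − 305.0 = 29.604.
Rounded: 30.

30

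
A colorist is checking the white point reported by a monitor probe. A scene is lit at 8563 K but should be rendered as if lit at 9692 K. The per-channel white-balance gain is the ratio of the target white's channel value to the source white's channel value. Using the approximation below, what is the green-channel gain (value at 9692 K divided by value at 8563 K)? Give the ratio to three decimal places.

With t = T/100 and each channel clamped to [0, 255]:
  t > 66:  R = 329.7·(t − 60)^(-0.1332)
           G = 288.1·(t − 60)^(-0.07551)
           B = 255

At 8563 K (t = 85.63):
  G = 288.1·(85.63 − 60)^(-0.07551) = 288.1·25.63^(-0.07551) = 288.1·0.78275 = 225.511.
At 9692 K (t = 96.92):
  G = 288.1·(96.92 − 60)^(-0.07551) = 288.1·36.92^(-0.07551) = 288.1·0.76148 = 219.381.
Gain = 219.381 / 225.511 = 0.9728 → 0.973.

0.973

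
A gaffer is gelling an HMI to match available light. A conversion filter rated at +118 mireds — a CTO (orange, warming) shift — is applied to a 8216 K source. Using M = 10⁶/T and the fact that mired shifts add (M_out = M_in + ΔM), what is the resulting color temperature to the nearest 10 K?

M_in = 10⁶/8216 = 121.71 mireds.
M_out = 121.71 + (+118) = 239.71 mireds.
T_out = 10⁶/239.71 = 4171.6 K → 4170 K.

4170 K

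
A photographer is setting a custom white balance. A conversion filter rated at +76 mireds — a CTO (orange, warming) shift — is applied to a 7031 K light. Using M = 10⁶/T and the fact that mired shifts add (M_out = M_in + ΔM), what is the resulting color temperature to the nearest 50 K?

4600 K

M_in = 10⁶/7031 = 142.23 mireds.
M_out = 142.23 + (+76) = 218.23 mireds.
T_out = 10⁶/218.23 = 4582.4 K → 4600 K.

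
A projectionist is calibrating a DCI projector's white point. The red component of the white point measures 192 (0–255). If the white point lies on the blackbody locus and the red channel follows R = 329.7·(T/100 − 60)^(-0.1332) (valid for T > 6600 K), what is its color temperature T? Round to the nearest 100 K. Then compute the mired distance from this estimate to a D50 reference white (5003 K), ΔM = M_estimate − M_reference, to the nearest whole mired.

-115 mireds

(t − 60)^(-0.1332) = 192/329.7 = 0.58235.
t − 60 = 0.58235^(1/-0.1332) = 0.58235^(-7.508) = 57.929, so t = 117.929.
T = 100·t = 11793 K → 11800 K to the nearest 100 K.
M_estimate = 10⁶/11800 = 84.75; M_reference = 10⁶/5003 = 199.88.
ΔM = 84.75 − 199.88 = -115.13 → -115 mireds.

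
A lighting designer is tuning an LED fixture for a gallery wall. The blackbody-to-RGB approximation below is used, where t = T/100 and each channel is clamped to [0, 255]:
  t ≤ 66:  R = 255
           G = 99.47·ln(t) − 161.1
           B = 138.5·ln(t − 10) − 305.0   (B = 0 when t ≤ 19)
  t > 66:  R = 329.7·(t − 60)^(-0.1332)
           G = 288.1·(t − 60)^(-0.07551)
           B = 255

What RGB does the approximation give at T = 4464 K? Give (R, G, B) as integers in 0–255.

(255, 217, 186)

t = 4464/100 = 44.64; the t ≤ 66 branch applies.
R = 255 by definition for t ≤ 66.
G = 99.47·ln 44.64 − 161.1 = 99.47·3.7986 − 161.1 = 216.750.
B = 138.5·ln(44.64 − 10) − 305.0 = 138.5·ln 34.64 − 305.0 = 138.5·3.5450 − 305.0 = 185.984.
Rounded: (255, 217, 186).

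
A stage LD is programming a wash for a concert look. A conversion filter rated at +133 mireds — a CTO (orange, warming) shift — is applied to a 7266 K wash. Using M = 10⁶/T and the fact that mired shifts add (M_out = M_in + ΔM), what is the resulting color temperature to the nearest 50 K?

3700 K

M_in = 10⁶/7266 = 137.63 mireds.
M_out = 137.63 + (+133) = 270.63 mireds.
T_out = 10⁶/270.63 = 3695.1 K → 3700 K.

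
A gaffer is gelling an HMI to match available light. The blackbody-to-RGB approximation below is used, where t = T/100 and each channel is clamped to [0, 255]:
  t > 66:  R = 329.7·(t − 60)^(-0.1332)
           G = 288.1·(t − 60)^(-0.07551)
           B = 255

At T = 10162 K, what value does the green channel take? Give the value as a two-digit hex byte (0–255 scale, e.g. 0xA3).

t = 10162/100 = 101.62; the t > 66 branch applies.
G = 288.1·(101.62 − 60)^(-0.07551) = 288.1·41.62^(-0.07551) = 288.1·0.75462 = 217.405.
Rounded: 217; in hex, 0xD9.

0xD9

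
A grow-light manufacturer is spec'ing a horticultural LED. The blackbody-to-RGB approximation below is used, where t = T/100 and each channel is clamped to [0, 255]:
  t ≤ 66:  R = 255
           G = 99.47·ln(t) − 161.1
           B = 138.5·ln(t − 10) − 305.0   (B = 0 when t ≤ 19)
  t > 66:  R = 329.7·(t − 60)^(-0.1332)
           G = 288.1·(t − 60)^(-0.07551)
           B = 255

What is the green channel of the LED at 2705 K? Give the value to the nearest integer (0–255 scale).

167

t = 2705/100 = 27.05; the t ≤ 66 branch applies.
G = 99.47·ln 27.05 − 161.1 = 99.47·3.2977 − 161.1 = 166.921.
Rounded: 167.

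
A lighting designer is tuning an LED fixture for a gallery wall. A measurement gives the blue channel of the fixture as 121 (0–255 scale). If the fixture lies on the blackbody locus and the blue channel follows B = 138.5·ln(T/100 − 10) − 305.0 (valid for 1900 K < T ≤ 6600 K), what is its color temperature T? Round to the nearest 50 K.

3150 K

ln(t − 10) = (121 + 305.0) / 138.5 = 3.0758.
t − 10 = e^3.0758 = 21.667, so t = 31.667.
T = 100·t = 3167 K → 3150 K to the nearest 50 K.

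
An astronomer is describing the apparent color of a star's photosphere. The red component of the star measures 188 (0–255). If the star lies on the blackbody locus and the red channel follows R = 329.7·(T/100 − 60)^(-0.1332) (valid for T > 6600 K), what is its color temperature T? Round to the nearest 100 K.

12800 K

(t − 60)^(-0.1332) = 188/329.7 = 0.57022.
t − 60 = 0.57022^(1/-0.1332) = 0.57022^(-7.508) = 67.848, so t = 127.848.
T = 100·t = 12785 K → 12800 K to the nearest 100 K.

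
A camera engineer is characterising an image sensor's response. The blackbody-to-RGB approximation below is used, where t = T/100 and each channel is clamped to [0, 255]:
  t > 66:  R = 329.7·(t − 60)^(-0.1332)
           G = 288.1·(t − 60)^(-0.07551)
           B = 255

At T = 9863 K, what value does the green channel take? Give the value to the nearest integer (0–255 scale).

219

t = 9863/100 = 98.63; the t > 66 branch applies.
G = 288.1·(98.63 − 60)^(-0.07551) = 288.1·38.63^(-0.07551) = 288.1·0.75888 = 218.632.
Rounded: 219.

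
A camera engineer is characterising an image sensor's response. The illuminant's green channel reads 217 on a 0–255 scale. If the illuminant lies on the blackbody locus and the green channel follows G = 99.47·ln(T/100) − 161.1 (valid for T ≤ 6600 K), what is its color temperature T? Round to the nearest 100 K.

ln t = (217 + 161.1) / 99.47 = 3.8011.
t = e^3.8011 = 44.752.
T = 100·t = 4475 K → 4500 K to the nearest 100 K.

4500 K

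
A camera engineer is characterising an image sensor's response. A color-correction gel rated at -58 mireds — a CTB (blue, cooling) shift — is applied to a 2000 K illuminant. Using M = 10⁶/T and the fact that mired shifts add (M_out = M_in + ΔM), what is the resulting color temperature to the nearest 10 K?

M_in = 10⁶/2000 = 500.00 mireds.
M_out = 500.00 + (-58) = 442.00 mireds.
T_out = 10⁶/442.00 = 2262.4 K → 2260 K.

2260 K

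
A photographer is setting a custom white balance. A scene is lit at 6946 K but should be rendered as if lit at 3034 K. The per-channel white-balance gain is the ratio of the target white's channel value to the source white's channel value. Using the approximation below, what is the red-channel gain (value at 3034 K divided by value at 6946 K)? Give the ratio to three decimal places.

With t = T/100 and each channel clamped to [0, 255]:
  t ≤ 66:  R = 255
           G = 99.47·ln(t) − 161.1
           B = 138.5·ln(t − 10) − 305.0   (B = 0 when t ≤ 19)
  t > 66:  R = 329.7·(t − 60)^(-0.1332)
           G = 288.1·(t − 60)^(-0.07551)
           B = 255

At 6946 K (t = 69.46):
  R = 329.7·(69.46 − 60)^(-0.1332) = 329.7·9.46^(-0.1332) = 329.7·0.74133 = 244.416.
At 3034 K (t = 30.34):
  R = 255 by definition for t ≤ 66.
Gain = 255.000 / 244.416 = 1.0433 → 1.043.

1.043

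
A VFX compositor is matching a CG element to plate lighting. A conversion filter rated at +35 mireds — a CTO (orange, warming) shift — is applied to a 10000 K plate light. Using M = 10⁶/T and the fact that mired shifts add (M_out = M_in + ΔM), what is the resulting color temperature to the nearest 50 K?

M_in = 10⁶/10000 = 100.00 mireds.
M_out = 100.00 + (+35) = 135.00 mireds.
T_out = 10⁶/135.00 = 7407.4 K → 7400 K.

7400 K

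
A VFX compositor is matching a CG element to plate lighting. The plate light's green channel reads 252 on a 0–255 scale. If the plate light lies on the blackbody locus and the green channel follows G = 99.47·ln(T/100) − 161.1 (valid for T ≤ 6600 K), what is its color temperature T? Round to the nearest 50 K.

6350 K

ln t = (252 + 161.1) / 99.47 = 4.1530.
t = e^4.1530 = 63.625.
T = 100·t = 6363 K → 6350 K to the nearest 50 K.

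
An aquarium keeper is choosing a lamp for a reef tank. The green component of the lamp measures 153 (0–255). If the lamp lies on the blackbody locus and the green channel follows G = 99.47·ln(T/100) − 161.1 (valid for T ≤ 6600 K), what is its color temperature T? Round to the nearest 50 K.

2350 K

ln t = (153 + 161.1) / 99.47 = 3.1577.
t = e^3.1577 = 23.517.
T = 100·t = 2352 K → 2350 K to the nearest 50 K.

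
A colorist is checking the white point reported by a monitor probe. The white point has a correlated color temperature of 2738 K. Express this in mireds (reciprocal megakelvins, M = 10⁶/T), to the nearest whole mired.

M = 10⁶ / 2738 = 365.230 → 365 mireds.

365 mireds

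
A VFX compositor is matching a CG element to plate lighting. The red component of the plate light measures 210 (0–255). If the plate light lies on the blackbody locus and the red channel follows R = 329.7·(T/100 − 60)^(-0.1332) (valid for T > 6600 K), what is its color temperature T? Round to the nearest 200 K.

(t − 60)^(-0.1332) = 210/329.7 = 0.63694.
t − 60 = 0.63694^(1/-0.1332) = 0.63694^(-7.508) = 29.561, so t = 89.561.
T = 100·t = 8956 K → 9000 K to the nearest 200 K.

9000 K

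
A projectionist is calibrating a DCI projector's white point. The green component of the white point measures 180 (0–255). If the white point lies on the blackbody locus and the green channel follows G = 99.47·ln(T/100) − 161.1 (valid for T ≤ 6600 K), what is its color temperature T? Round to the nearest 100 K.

ln t = (180 + 161.1) / 99.47 = 3.4292.
t = e^3.4292 = 30.851.
T = 100·t = 3085 K → 3100 K to the nearest 100 K.

3100 K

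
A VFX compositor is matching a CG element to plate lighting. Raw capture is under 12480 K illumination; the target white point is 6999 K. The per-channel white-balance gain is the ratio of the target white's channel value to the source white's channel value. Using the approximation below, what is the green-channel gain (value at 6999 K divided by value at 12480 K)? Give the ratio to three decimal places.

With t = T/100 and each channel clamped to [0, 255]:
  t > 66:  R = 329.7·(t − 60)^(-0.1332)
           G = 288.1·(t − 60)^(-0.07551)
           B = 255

1.152

At 12480 K (t = 124.8):
  G = 288.1·(124.8 − 60)^(-0.07551) = 288.1·64.8^(-0.07551) = 288.1·0.72981 = 210.257.
At 6999 K (t = 69.99):
  G = 288.1·(69.99 − 60)^(-0.07551) = 288.1·9.99^(-0.07551) = 288.1·0.84047 = 242.140.
Gain = 242.140 / 210.257 = 1.1516 → 1.152.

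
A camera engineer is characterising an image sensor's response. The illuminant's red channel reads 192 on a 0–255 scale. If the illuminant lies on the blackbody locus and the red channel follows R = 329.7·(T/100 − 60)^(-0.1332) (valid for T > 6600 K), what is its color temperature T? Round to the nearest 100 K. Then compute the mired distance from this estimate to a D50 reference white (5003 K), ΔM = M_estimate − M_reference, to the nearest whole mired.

-115 mireds

(t − 60)^(-0.1332) = 192/329.7 = 0.58235.
t − 60 = 0.58235^(1/-0.1332) = 0.58235^(-7.508) = 57.929, so t = 117.929.
T = 100·t = 11793 K → 11800 K to the nearest 100 K.
M_estimate = 10⁶/11800 = 84.75; M_reference = 10⁶/5003 = 199.88.
ΔM = 84.75 − 199.88 = -115.13 → -115 mireds.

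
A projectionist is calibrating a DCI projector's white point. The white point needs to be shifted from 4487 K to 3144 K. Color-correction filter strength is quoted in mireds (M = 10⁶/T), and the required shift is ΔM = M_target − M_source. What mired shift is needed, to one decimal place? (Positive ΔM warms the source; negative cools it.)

M_source = 10⁶/4487 = 222.866; M_target = 10⁶/3144 = 318.066.
ΔM = 318.066 − 222.866 = 95.200 → +95.2 mireds, a warming shift.

+95.2 mireds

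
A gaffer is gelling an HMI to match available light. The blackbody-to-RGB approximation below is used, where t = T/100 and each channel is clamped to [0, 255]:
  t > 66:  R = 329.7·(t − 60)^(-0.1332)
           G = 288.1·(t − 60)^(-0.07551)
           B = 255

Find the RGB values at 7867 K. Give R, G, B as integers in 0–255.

R=223, G=231, B=255

t = 7867/100 = 78.67; the t > 66 branch applies.
R = 329.7·(78.67 − 60)^(-0.1332) = 329.7·18.67^(-0.1332) = 329.7·0.67715 = 223.256.
G = 288.1·(78.67 − 60)^(-0.07551) = 288.1·18.67^(-0.07551) = 288.1·0.80171 = 230.972.
B = 255 by definition for t > 66.
Rounded: (223, 231, 255).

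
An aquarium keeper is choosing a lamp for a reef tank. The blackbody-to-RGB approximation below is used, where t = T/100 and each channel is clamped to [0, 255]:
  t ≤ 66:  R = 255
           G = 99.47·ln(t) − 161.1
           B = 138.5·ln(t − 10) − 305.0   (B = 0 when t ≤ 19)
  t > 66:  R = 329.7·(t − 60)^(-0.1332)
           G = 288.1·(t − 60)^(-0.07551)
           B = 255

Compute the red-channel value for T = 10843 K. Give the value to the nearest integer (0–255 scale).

t = 10843/100 = 108.43; the t > 66 branch applies.
R = 329.7·(108.43 − 60)^(-0.1332) = 329.7·48.43^(-0.1332) = 329.7·0.59641 = 196.635.
Rounded: 197.

197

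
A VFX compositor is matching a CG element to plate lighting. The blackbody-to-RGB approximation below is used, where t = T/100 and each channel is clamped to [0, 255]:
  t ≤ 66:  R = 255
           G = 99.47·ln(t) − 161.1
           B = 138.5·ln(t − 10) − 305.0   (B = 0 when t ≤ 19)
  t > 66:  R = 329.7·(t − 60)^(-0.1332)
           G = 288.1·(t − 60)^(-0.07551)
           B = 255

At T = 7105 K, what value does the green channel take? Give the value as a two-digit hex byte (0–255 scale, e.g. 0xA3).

0xF0

t = 7105/100 = 71.05; the t > 66 branch applies.
G = 288.1·(71.05 − 60)^(-0.07551) = 288.1·11.05^(-0.07551) = 288.1·0.83410 = 240.303.
Rounded: 240; in hex, 0xF0.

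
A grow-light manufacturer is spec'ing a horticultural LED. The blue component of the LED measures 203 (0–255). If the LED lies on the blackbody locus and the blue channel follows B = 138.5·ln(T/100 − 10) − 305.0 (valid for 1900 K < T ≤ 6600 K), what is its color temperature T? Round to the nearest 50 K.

ln(t − 10) = (203 + 305.0) / 138.5 = 3.6679.
t − 10 = e^3.6679 = 39.168, so t = 49.168.
T = 100·t = 4917 K → 4900 K to the nearest 50 K.

4900 K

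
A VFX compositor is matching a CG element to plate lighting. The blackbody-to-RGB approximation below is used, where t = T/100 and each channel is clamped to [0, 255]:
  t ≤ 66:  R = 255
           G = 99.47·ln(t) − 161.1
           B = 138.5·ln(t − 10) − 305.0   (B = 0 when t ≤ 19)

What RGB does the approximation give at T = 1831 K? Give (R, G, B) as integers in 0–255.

t = 1831/100 = 18.31; the t ≤ 66 branch applies.
R = 255 by definition for t ≤ 66.
G = 99.47·ln 18.31 − 161.1 = 99.47·2.9074 − 161.1 = 128.104.
t = 18.31 ≤ 19, so B = 0.
Rounded: (255, 128, 0).

(255, 128, 0)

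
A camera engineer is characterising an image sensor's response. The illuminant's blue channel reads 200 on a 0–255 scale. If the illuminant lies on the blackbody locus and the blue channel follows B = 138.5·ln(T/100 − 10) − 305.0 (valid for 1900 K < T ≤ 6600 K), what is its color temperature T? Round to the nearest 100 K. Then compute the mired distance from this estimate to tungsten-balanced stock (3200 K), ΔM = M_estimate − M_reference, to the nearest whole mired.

-104 mireds

ln(t − 10) = (200 + 305.0) / 138.5 = 3.6462.
t − 10 = e^3.6462 = 38.329, so t = 48.329.
T = 100·t = 4833 K → 4800 K to the nearest 100 K.
M_estimate = 10⁶/4800 = 208.33; M_reference = 10⁶/3200 = 312.50.
ΔM = 208.33 − 312.50 = -104.17 → -104 mireds.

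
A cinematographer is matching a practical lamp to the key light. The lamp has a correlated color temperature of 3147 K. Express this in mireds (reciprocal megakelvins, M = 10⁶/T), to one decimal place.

317.8 mireds

M = 10⁶ / 3147 = 317.763 → 317.8 mireds.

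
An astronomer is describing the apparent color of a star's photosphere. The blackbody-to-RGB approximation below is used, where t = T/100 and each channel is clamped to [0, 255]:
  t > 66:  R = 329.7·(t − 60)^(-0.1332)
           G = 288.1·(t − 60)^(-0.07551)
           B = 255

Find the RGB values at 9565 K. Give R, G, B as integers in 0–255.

R=205, G=220, B=255

t = 9565/100 = 95.65; the t > 66 branch applies.
R = 329.7·(95.65 − 60)^(-0.1332) = 329.7·35.65^(-0.1332) = 329.7·0.62125 = 204.826.
G = 288.1·(95.65 − 60)^(-0.07551) = 288.1·35.65^(-0.07551) = 288.1·0.76349 = 219.962.
B = 255 by definition for t > 66.
Rounded: (205, 220, 255).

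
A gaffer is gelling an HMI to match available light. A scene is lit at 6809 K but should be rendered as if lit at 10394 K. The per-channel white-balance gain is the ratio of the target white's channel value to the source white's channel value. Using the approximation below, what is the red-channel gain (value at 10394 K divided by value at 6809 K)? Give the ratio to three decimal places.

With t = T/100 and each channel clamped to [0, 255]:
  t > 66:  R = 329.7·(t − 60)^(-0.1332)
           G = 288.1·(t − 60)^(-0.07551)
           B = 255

0.798

At 6809 K (t = 68.09):
  R = 329.7·(68.09 − 60)^(-0.1332) = 329.7·8.09^(-0.1332) = 329.7·0.75694 = 249.563.
At 10394 K (t = 103.94):
  R = 329.7·(103.94 − 60)^(-0.1332) = 329.7·43.94^(-0.1332) = 329.7·0.60419 = 199.200.
Gain = 199.200 / 249.563 = 0.7982 → 0.798.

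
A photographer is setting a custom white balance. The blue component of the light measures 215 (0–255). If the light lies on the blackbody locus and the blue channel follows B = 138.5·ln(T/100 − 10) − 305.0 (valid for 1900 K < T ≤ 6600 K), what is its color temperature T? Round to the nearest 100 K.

ln(t − 10) = (215 + 305.0) / 138.5 = 3.7545.
t − 10 = e^3.7545 = 42.713, so t = 52.713.
T = 100·t = 5271 K → 5300 K to the nearest 100 K.

5300 K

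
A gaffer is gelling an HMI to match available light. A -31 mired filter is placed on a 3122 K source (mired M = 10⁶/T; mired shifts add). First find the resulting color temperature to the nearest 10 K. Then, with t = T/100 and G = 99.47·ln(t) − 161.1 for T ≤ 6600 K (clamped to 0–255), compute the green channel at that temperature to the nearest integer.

M_in = 10⁶/3122 = 320.31; M_out = 320.31 + (-31) = 289.31.
T_out = 10⁶/289.31 = 3456.5 K → 3460 K; t = 34.6.
G = 99.47·ln 34.6 − 161.1 = 99.47·3.5439 − 161.1 = 191.407.
Rounded: 191.

191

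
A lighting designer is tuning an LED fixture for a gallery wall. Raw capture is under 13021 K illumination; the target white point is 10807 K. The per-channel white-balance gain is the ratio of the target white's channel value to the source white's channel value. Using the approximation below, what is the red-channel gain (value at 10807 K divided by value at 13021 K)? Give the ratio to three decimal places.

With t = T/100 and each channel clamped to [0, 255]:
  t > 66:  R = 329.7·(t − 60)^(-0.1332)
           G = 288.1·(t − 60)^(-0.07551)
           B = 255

At 13021 K (t = 130.21):
  R = 329.7·(130.21 − 60)^(-0.1332) = 329.7·70.21^(-0.1332) = 329.7·0.56762 = 187.145.
At 10807 K (t = 108.07):
  R = 329.7·(108.07 − 60)^(-0.1332) = 329.7·48.07^(-0.1332) = 329.7·0.59700 = 196.831.
Gain = 196.831 / 187.145 = 1.0518 → 1.052.

1.052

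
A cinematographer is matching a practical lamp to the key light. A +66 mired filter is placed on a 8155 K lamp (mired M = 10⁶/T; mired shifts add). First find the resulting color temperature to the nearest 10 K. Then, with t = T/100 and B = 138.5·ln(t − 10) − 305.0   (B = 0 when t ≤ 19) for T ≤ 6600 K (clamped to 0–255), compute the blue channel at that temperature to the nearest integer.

M_in = 10⁶/8155 = 122.62; M_out = 122.62 + (+66) = 188.62.
T_out = 10⁶/188.62 = 5301.5 K → 5300 K; t = 53.
B = 138.5·ln(53 − 10) − 305.0 = 138.5·ln 43 − 305.0 = 138.5·3.7612 − 305.0 = 215.926.
Rounded: 216.

216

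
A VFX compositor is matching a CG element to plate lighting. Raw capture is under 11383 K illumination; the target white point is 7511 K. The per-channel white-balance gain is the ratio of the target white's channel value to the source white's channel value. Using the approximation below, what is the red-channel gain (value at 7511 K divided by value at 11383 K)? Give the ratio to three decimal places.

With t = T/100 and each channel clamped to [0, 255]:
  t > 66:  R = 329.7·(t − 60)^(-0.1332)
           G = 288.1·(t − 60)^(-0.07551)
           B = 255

1.184

At 11383 K (t = 113.83):
  R = 329.7·(113.83 − 60)^(-0.1332) = 329.7·53.83^(-0.1332) = 329.7·0.58807 = 193.886.
At 7511 K (t = 75.11):
  R = 329.7·(75.11 − 60)^(-0.1332) = 329.7·15.11^(-0.1332) = 329.7·0.69650 = 229.637.
Gain = 229.637 / 193.886 = 1.1844 → 1.184.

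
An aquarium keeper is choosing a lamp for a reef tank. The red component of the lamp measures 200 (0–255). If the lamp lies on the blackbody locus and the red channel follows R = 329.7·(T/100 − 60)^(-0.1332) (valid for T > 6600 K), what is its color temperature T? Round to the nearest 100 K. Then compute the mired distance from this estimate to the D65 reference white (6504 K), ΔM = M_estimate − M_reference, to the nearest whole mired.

(t − 60)^(-0.1332) = 200/329.7 = 0.60661.
t − 60 = 0.60661^(1/-0.1332) = 0.60661^(-7.508) = 42.638, so t = 102.638.
T = 100·t = 10264 K → 10300 K to the nearest 100 K.
M_estimate = 10⁶/10300 = 97.09; M_reference = 10⁶/6504 = 153.75.
ΔM = 97.09 − 153.75 = -56.66 → -57 mireds.

-57 mireds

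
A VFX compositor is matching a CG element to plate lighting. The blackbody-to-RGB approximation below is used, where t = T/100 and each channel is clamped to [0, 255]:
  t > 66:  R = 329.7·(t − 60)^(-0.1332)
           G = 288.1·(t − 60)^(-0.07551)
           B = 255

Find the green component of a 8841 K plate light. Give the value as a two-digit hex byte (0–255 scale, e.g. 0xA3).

0xE0

t = 8841/100 = 88.41; the t > 66 branch applies.
G = 288.1·(88.41 − 60)^(-0.07551) = 288.1·28.41^(-0.07551) = 288.1·0.77669 = 223.765.
Rounded: 224; in hex, 0xE0.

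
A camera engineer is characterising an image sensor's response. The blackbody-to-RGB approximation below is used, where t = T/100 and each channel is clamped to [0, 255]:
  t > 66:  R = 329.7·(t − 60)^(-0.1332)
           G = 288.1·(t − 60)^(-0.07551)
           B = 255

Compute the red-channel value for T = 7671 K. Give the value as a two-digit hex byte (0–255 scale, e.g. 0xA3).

t = 7671/100 = 76.71; the t > 66 branch applies.
R = 329.7·(76.71 − 60)^(-0.1332) = 329.7·16.71^(-0.1332) = 329.7·0.68723 = 226.578.
Rounded: 227; in hex, 0xE3.

0xE3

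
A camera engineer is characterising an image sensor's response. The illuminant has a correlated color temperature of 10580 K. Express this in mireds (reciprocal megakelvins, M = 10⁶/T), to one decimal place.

M = 10⁶ / 10580 = 94.518 → 94.5 mireds.

94.5 mireds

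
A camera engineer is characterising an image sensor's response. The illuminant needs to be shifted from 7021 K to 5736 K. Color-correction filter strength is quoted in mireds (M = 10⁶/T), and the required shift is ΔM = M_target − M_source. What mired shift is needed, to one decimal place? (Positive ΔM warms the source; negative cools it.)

+31.9 mireds

M_source = 10⁶/7021 = 142.430; M_target = 10⁶/5736 = 174.338.
ΔM = 174.338 − 142.430 = 31.908 → +31.9 mireds, a warming shift.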